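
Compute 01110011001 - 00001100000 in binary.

Method 1 - Direct subtraction (column by column from the right: bit − bit − borrow-in; if negative, add 2 and borrow 1 from the next column):
borrow: 00011000000
        01110011001
-       00001100000
-------------------
        01100111001

Method 2 - Add two's complement:
Two's complement of 00001100000: invert → 11110011111, add 1 → 11110100000
  01110011001
+ 11110100000
-------------
 101100111001  (end carry out of the top bit = 1)
Discarding the end carry: 01100111001
Decimal check:
  01110011001 = 512 + 256 + 128 + 16 + 8 + 1 = 921
  00001100000 = 64 + 32 = 96
  921 - 96 = 825, and 01100111001 = 512 + 256 + 32 + 16 + 8 + 1 = 825 ✓



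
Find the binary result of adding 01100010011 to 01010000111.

Add column by column from the right: bit + bit + carry-in; write the sum mod 2, carry 1 when the sum is 2 or 3.
carry:  10000001110
        01100010011
+       01010000111
-------------------
       010110011010
(the carry out of the leftmost column, 0, becomes the leading bit)
Decimal check:
  01100010011 = 512 + 256 + 16 + 2 + 1 = 787
  01010000111 = 512 + 128 + 4 + 2 + 1 = 647
  787 + 647 = 1434, and 010110011010 = 1024 + 256 + 128 + 16 + 8 + 2 = 1434 ✓



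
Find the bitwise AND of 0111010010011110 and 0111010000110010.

AND: 1 only when both bits are 1
  0111010010011110
& 0111010000110010
------------------
  0111010000010010
Decimal: 29854 & 29746 = 29714



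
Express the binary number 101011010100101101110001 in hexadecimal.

Group into 4-bit nibbles from right:
  1010 = A
  1101 = D
  0100 = 4
  1011 = B
  0111 = 7
  0001 = 1
Result: AD4B71



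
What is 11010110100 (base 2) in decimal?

Sum of powers of 2 for each 1-bit:
2^2 + 2^4 + 2^5 + 2^7 + 2^9 + 2^10
= 4 + 16 + 32 + 128 + 512 + 1024
= 1716



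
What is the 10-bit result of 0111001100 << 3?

Original: 0111001100 (decimal 460)
Shift left by 3 positions
Append 3 zeros on the right and drop the 3 high bits that overflow the 10-bit width
Result: 1001100000 (decimal 608)
Equivalent: 460 << 3 = 460 × 2^3 = 3680, truncated to 10 bits = 608



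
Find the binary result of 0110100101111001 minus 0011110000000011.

Method 1 - Direct subtraction (column by column from the right: bit − bit − borrow-in; if negative, add 2 and borrow 1 from the next column):
borrow: 0111100000001100
        0110100101111001
-       0011110000000011
------------------------
        0010110101110110

Method 2 - Add two's complement:
Two's complement of 0011110000000011: invert → 1100001111111100, add 1 → 1100001111111101
  0110100101111001
+ 1100001111111101
------------------
 10010110101110110  (end carry out of the top bit = 1)
Discarding the end carry: 0010110101110110
Decimal check:
  0110100101111001 = 16384 + 8192 + 2048 + 256 + 64 + 32 + 16 + 8 + 1 = 27001
  0011110000000011 = 8192 + 4096 + 2048 + 1024 + 2 + 1 = 15363
  27001 - 15363 = 11638, and 0010110101110110 = 8192 + 2048 + 1024 + 256 + 64 + 32 + 16 + 4 + 2 = 11638 ✓



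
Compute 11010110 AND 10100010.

AND: 1 only when both bits are 1
  11010110
& 10100010
----------
  10000010
Decimal: 214 & 162 = 130



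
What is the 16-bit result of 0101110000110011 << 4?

Original: 0101110000110011 (decimal 23603)
Shift left by 4 positions
Append 4 zeros on the right and drop the 4 high bits that overflow the 16-bit width
Result: 1100001100110000 (decimal 49968)
Equivalent: 23603 << 4 = 23603 × 2^4 = 377648, truncated to 16 bits = 49968



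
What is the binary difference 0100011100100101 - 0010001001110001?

Method 1 - Direct subtraction (column by column from the right: bit − bit − borrow-in; if negative, add 2 and borrow 1 from the next column):
borrow: 0100000111100000
        0100011100100101
-       0010001001110001
------------------------
        0010010010110100

Method 2 - Add two's complement:
Two's complement of 0010001001110001: invert → 1101110110001110, add 1 → 1101110110001111
  0100011100100101
+ 1101110110001111
------------------
 10010010010110100  (end carry out of the top bit = 1)
Discarding the end carry: 0010010010110100
Decimal check:
  0100011100100101 = 16384 + 1024 + 512 + 256 + 32 + 4 + 1 = 18213
  0010001001110001 = 8192 + 512 + 64 + 32 + 16 + 1 = 8817
  18213 - 8817 = 9396, and 0010010010110100 = 8192 + 1024 + 128 + 32 + 16 + 4 = 9396 ✓



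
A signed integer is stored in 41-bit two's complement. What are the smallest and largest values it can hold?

For 41-bit two's complement:
Minimum: -2^40 = -1099511627776
Maximum: 2^40 - 1 = 1099511627775



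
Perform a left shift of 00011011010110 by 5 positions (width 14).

Original: 00011011010110 (decimal 1750)
Shift left by 5 positions
Append 5 zeros on the right and drop the 5 high bits that overflow the 14-bit width
Result: 01101011000000 (decimal 6848)
Equivalent: 1750 << 5 = 1750 × 2^5 = 56000, truncated to 14 bits = 6848



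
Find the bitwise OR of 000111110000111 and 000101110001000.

OR: 1 when either bit is 1
  000111110000111
| 000101110001000
-----------------
  000111110001111
Decimal: 3975 | 2952 = 3983



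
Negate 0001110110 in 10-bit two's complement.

Original: 0001110110
Step 1 - Invert all bits: 1110001001
Step 2 - Add 1: 1110001010
Verification: 0001110110 + 1110001010 = 10000000000; discarding the end carry (carry out of the top bit) leaves the 10-bit value 0000000000, as required for x + (-x)



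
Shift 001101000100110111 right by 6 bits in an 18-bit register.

Original: 001101000100110111 (decimal 53559)
Shift right by 6 positions
Drop the 6 low bits; fill with zeros on the left
Result: 000000001101000100 (decimal 836)
Equivalent: 53559 >> 6 = 53559 ÷ 2^6 = 836



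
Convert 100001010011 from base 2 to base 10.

Sum of powers of 2 for each 1-bit:
2^0 + 2^1 + 2^4 + 2^6 + 2^11
= 1 + 2 + 16 + 64 + 2048
= 2131



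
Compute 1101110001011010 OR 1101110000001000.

OR: 1 when either bit is 1
  1101110001011010
| 1101110000001000
------------------
  1101110001011010
Decimal: 56410 | 56328 = 56410



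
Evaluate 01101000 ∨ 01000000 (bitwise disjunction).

OR: 1 when either bit is 1
  01101000
| 01000000
----------
  01101000
Decimal: 104 | 64 = 104



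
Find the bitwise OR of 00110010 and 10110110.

OR: 1 when either bit is 1
  00110010
| 10110110
----------
  10110110
Decimal: 50 | 182 = 182



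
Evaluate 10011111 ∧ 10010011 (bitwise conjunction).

AND: 1 only when both bits are 1
  10011111
& 10010011
----------
  10010011
Decimal: 159 & 147 = 147



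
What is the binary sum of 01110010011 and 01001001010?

Add column by column from the right: bit + bit + carry-in; write the sum mod 2, carry 1 when the sum is 2 or 3.
carry:  10000000100
        01110010011
+       01001001010
-------------------
       010111011101
(the carry out of the leftmost column, 0, becomes the leading bit)
Decimal check:
  01110010011 = 512 + 256 + 128 + 16 + 2 + 1 = 915
  01001001010 = 512 + 64 + 8 + 2 = 586
  915 + 586 = 1501, and 010111011101 = 1024 + 256 + 128 + 64 + 16 + 8 + 4 + 1 = 1501 ✓



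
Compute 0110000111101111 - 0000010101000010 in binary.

Method 1 - Direct subtraction (column by column from the right: bit − bit − borrow-in; if negative, add 2 and borrow 1 from the next column):
borrow: 0011100000000000
        0110000111101111
-       0000010101000010
------------------------
        0101110010101101

Method 2 - Add two's complement:
Two's complement of 0000010101000010: invert → 1111101010111101, add 1 → 1111101010111110
  0110000111101111
+ 1111101010111110
------------------
 10101110010101101  (end carry out of the top bit = 1)
Discarding the end carry: 0101110010101101
Decimal check:
  0110000111101111 = 16384 + 8192 + 256 + 128 + 64 + 32 + 8 + 4 + 2 + 1 = 25071
  0000010101000010 = 1024 + 256 + 64 + 2 = 1346
  25071 - 1346 = 23725, and 0101110010101101 = 16384 + 4096 + 2048 + 1024 + 128 + 32 + 8 + 4 + 1 = 23725 ✓



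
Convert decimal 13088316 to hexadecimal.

Using repeated division by 16 (digits 10–15 are A–F):
13088316 ÷ 16 = 818019 remainder 12 (C)
818019 ÷ 16 = 51126 remainder 3
51126 ÷ 16 = 3195 remainder 6
3195 ÷ 16 = 199 remainder 11 (B)
199 ÷ 16 = 12 remainder 7
12 ÷ 16 = 0 remainder 12 (C)
Reading remainders bottom to top: C7B63C



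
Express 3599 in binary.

Using repeated division by 2:
3599 ÷ 2 = 1799 remainder 1
1799 ÷ 2 = 899 remainder 1
899 ÷ 2 = 449 remainder 1
449 ÷ 2 = 224 remainder 1
224 ÷ 2 = 112 remainder 0
112 ÷ 2 = 56 remainder 0
56 ÷ 2 = 28 remainder 0
28 ÷ 2 = 14 remainder 0
14 ÷ 2 = 7 remainder 0
7 ÷ 2 = 3 remainder 1
3 ÷ 2 = 1 remainder 1
1 ÷ 2 = 0 remainder 1
Reading remainders bottom to top: 111000001111



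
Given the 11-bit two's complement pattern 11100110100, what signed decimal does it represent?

Binary: 11100110100
Sign bit: 1 (negative)
Invert: 00011001011
Add 1:  00011001100
Magnitude: 00011001100 = 128 + 64 + 8 + 4 = 204
Value: -204



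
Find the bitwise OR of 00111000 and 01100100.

OR: 1 when either bit is 1
  00111000
| 01100100
----------
  01111100
Decimal: 56 | 100 = 124



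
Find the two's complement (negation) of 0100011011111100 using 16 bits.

Original: 0100011011111100
Step 1 - Invert all bits: 1011100100000011
Step 2 - Add 1: 1011100100000100
Verification: 0100011011111100 + 1011100100000100 = 10000000000000000; discarding the end carry (carry out of the top bit) leaves the 16-bit value 0000000000000000, as required for x + (-x)



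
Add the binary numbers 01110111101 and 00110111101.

Add column by column from the right: bit + bit + carry-in; write the sum mod 2, carry 1 when the sum is 2 or 3.
carry:  11101111010
        01110111101
+       00110111101
-------------------
       010101111010
(the carry out of the leftmost column, 0, becomes the leading bit)
Decimal check:
  01110111101 = 512 + 256 + 128 + 32 + 16 + 8 + 4 + 1 = 957
  00110111101 = 256 + 128 + 32 + 16 + 8 + 4 + 1 = 445
  957 + 445 = 1402, and 010101111010 = 1024 + 256 + 64 + 32 + 16 + 8 + 2 = 1402 ✓



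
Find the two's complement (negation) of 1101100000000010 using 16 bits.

Original (sign bit 1, negative): 1101100000000010
Step 1 - Invert all bits: 0010011111111101
Step 2 - Add 1: 0010011111111110
Verification: 1101100000000010 + 0010011111111110 = 10000000000000000; discarding the end carry (carry out of the top bit) leaves the 16-bit value 0000000000000000, as required for x + (-x)



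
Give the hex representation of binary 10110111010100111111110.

Group into 4-bit nibbles from right:
  0101 = 5
  1011 = B
  1010 = A
  1001 = 9
  1111 = F
  1110 = E
Result: 5BA9FE



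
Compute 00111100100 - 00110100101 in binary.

Method 1 - Direct subtraction (column by column from the right: bit − bit − borrow-in; if negative, add 2 and borrow 1 from the next column):
borrow: 00001111110
        00111100100
-       00110100101
-------------------
        00000111111

Method 2 - Add two's complement:
Two's complement of 00110100101: invert → 11001011010, add 1 → 11001011011
  00111100100
+ 11001011011
-------------
 100000111111  (end carry out of the top bit = 1)
Discarding the end carry: 00000111111
Decimal check:
  00111100100 = 256 + 128 + 64 + 32 + 4 = 484
  00110100101 = 256 + 128 + 32 + 4 + 1 = 421
  484 - 421 = 63, and 00000111111 = 32 + 16 + 8 + 4 + 2 + 1 = 63 ✓



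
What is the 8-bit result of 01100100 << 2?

Original: 01100100 (decimal 100)
Shift left by 2 positions
Append 2 zeros on the right and drop the 2 high bits that overflow the 8-bit width
Result: 10010000 (decimal 144)
Equivalent: 100 << 2 = 100 × 2^2 = 400, truncated to 8 bits = 144



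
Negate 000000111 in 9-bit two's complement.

Original: 000000111
Step 1 - Invert all bits: 111111000
Step 2 - Add 1: 111111001
Verification: 000000111 + 111111001 = 1000000000; discarding the end carry (carry out of the top bit) leaves the 9-bit value 000000000, as required for x + (-x)



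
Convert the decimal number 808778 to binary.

Using repeated division by 2:
808778 ÷ 2 = 404389 remainder 0
404389 ÷ 2 = 202194 remainder 1
202194 ÷ 2 = 101097 remainder 0
101097 ÷ 2 = 50548 remainder 1
50548 ÷ 2 = 25274 remainder 0
25274 ÷ 2 = 12637 remainder 0
12637 ÷ 2 = 6318 remainder 1
6318 ÷ 2 = 3159 remainder 0
3159 ÷ 2 = 1579 remainder 1
1579 ÷ 2 = 789 remainder 1
789 ÷ 2 = 394 remainder 1
394 ÷ 2 = 197 remainder 0
197 ÷ 2 = 98 remainder 1
98 ÷ 2 = 49 remainder 0
49 ÷ 2 = 24 remainder 1
24 ÷ 2 = 12 remainder 0
12 ÷ 2 = 6 remainder 0
6 ÷ 2 = 3 remainder 0
3 ÷ 2 = 1 remainder 1
1 ÷ 2 = 0 remainder 1
Reading remainders bottom to top: 11000101011101001010



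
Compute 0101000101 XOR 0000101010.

XOR: 1 when bits differ
  0101000101
^ 0000101010
------------
  0101101111
Decimal: 325 ^ 42 = 367



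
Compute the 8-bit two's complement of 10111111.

Original (sign bit 1, negative): 10111111
Step 1 - Invert all bits: 01000000
Step 2 - Add 1: 01000001
Verification: 10111111 + 01000001 = 100000000; discarding the end carry (carry out of the top bit) leaves the 8-bit value 00000000, as required for x + (-x)



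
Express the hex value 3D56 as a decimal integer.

Expand by place value (powers of 16):
Digit values: D = 13
3D56 = 3 × 16^3 + 13 × 16^2 + 5 × 16^1 + 6 × 16^0
= 3 × 4096 + 13 × 256 + 5 × 16 + 6 × 1
= 12288 + 3328 + 80 + 6
= 15702



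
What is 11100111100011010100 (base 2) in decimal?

Sum of powers of 2 for each 1-bit:
2^2 + 2^4 + 2^6 + 2^7 + 2^11 + 2^12 + 2^13 + 2^14 + 2^17 + 2^18 + 2^19
= 4 + 16 + 64 + 128 + 2048 + 4096 + 8192 + 16384 + 131072 + 262144 + 524288
= 948436



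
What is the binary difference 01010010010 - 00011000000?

Method 1 - Direct subtraction (column by column from the right: bit − bit − borrow-in; if negative, add 2 and borrow 1 from the next column):
borrow: 01110000000
        01010010010
-       00011000000
-------------------
        00111010010

Method 2 - Add two's complement:
Two's complement of 00011000000: invert → 11100111111, add 1 → 11101000000
  01010010010
+ 11101000000
-------------
 100111010010  (end carry out of the top bit = 1)
Discarding the end carry: 00111010010
Decimal check:
  01010010010 = 512 + 128 + 16 + 2 = 658
  00011000000 = 128 + 64 = 192
  658 - 192 = 466, and 00111010010 = 256 + 128 + 64 + 16 + 2 = 466 ✓



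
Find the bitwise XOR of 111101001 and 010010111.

XOR: 1 when bits differ
  111101001
^ 010010111
-----------
  101111110
Decimal: 489 ^ 151 = 382



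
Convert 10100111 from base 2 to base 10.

Sum of powers of 2 for each 1-bit:
2^0 + 2^1 + 2^2 + 2^5 + 2^7
= 1 + 2 + 4 + 32 + 128
= 167



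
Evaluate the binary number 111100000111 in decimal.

Sum of powers of 2 for each 1-bit:
2^0 + 2^1 + 2^2 + 2^8 + 2^9 + 2^10 + 2^11
= 1 + 2 + 4 + 256 + 512 + 1024 + 2048
= 3847



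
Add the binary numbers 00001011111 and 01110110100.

Add column by column from the right: bit + bit + carry-in; write the sum mod 2, carry 1 when the sum is 2 or 3.
carry:  11111111000
        00001011111
+       01110110100
-------------------
       010000010011
(the carry out of the leftmost column, 0, becomes the leading bit)
Decimal check:
  00001011111 = 64 + 16 + 8 + 4 + 2 + 1 = 95
  01110110100 = 512 + 256 + 128 + 32 + 16 + 4 = 948
  95 + 948 = 1043, and 010000010011 = 1024 + 16 + 2 + 1 = 1043 ✓



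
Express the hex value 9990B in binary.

Convert each hex digit to 4 bits:
  9 = 1001
  9 = 1001
  9 = 1001
  0 = 0000
  B = 1011
Concatenate: 10011001100100001011



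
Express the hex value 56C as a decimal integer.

Expand by place value (powers of 16):
Digit values: C = 12
56C = 5 × 16^2 + 6 × 16^1 + 12 × 16^0
= 5 × 256 + 6 × 16 + 12 × 1
= 1280 + 96 + 12
= 1388



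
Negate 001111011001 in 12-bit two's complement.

Original: 001111011001
Step 1 - Invert all bits: 110000100110
Step 2 - Add 1: 110000100111
Verification: 001111011001 + 110000100111 = 1000000000000; discarding the end carry (carry out of the top bit) leaves the 12-bit value 000000000000, as required for x + (-x)



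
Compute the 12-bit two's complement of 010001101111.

Original: 010001101111
Step 1 - Invert all bits: 101110010000
Step 2 - Add 1: 101110010001
Verification: 010001101111 + 101110010001 = 1000000000000; discarding the end carry (carry out of the top bit) leaves the 12-bit value 000000000000, as required for x + (-x)



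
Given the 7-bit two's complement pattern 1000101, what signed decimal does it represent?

Binary: 1000101
Sign bit: 1 (negative)
Invert: 0111010
Add 1:  0111011
Magnitude: 0111011 = 32 + 16 + 8 + 2 + 1 = 59
Value: -59



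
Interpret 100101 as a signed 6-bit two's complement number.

Binary: 100101
Sign bit: 1 (negative)
Invert: 011010
Add 1:  011011
Magnitude: 011011 = 16 + 8 + 2 + 1 = 27
Value: -27



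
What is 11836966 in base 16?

Using repeated division by 16 (digits 10–15 are A–F):
11836966 ÷ 16 = 739810 remainder 6
739810 ÷ 16 = 46238 remainder 2
46238 ÷ 16 = 2889 remainder 14 (E)
2889 ÷ 16 = 180 remainder 9
180 ÷ 16 = 11 remainder 4
11 ÷ 16 = 0 remainder 11 (B)
Reading remainders bottom to top: B49E26



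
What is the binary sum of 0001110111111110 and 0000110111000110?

Add column by column from the right: bit + bit + carry-in; write the sum mod 2, carry 1 when the sum is 2 or 3.
carry:  0011101111111100
        0001110111111110
+       0000110111000110
------------------------
       00010101111000100
(the carry out of the leftmost column, 0, becomes the leading bit)
Decimal check:
  0001110111111110 = 4096 + 2048 + 1024 + 256 + 128 + 64 + 32 + 16 + 8 + 4 + 2 = 7678
  0000110111000110 = 2048 + 1024 + 256 + 128 + 64 + 4 + 2 = 3526
  7678 + 3526 = 11204, and 00010101111000100 = 8192 + 2048 + 512 + 256 + 128 + 64 + 4 = 11204 ✓



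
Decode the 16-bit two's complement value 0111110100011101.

Binary: 0111110100011101
Sign bit: 0 (non-negative)
Read directly as an unsigned value:
0111110100011101 = 16384 + 8192 + 4096 + 2048 + 1024 + 256 + 16 + 8 + 4 + 1 = 32029
Value: 32029



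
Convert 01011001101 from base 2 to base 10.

Sum of powers of 2 for each 1-bit:
2^0 + 2^2 + 2^3 + 2^6 + 2^7 + 2^9
= 1 + 4 + 8 + 64 + 128 + 512
= 717



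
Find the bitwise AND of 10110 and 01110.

AND: 1 only when both bits are 1
  10110
& 01110
-------
  00110
Decimal: 22 & 14 = 6



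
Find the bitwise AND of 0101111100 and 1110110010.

AND: 1 only when both bits are 1
  0101111100
& 1110110010
------------
  0100110000
Decimal: 380 & 946 = 304



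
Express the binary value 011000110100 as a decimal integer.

Sum of powers of 2 for each 1-bit:
2^2 + 2^4 + 2^5 + 2^9 + 2^10
= 4 + 16 + 32 + 512 + 1024
= 1588



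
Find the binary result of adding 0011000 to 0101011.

Add column by column from the right: bit + bit + carry-in; write the sum mod 2, carry 1 when the sum is 2 or 3.
carry:  1110000
        0011000
+       0101011
---------------
       01000011
(the carry out of the leftmost column, 0, becomes the leading bit)
Decimal check:
  0011000 = 16 + 8 = 24
  0101011 = 32 + 8 + 2 + 1 = 43
  24 + 43 = 67, and 01000011 = 64 + 2 + 1 = 67 ✓



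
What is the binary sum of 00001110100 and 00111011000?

Add column by column from the right: bit + bit + carry-in; write the sum mod 2, carry 1 when the sum is 2 or 3.
carry:  01111100000
        00001110100
+       00111011000
-------------------
       001001001100
(the carry out of the leftmost column, 0, becomes the leading bit)
Decimal check:
  00001110100 = 64 + 32 + 16 + 4 = 116
  00111011000 = 256 + 128 + 64 + 16 + 8 = 472
  116 + 472 = 588, and 001001001100 = 512 + 64 + 8 + 4 = 588 ✓



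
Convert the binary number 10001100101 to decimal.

Sum of powers of 2 for each 1-bit:
2^0 + 2^2 + 2^5 + 2^6 + 2^10
= 1 + 4 + 32 + 64 + 1024
= 1125



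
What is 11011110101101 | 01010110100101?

OR: 1 when either bit is 1
  11011110101101
| 01010110100101
----------------
  11011110101101
Decimal: 14253 | 5541 = 14253



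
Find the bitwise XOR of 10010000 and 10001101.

XOR: 1 when bits differ
  10010000
^ 10001101
----------
  00011101
Decimal: 144 ^ 141 = 29



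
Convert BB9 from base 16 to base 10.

Expand by place value (powers of 16):
Digit values: B = 11
BB9 = 11 × 16^2 + 11 × 16^1 + 9 × 16^0
= 11 × 256 + 11 × 16 + 9 × 1
= 2816 + 176 + 9
= 3001



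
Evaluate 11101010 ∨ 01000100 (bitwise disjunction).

OR: 1 when either bit is 1
  11101010
| 01000100
----------
  11101110
Decimal: 234 | 68 = 238



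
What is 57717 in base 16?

Using repeated division by 16 (digits 10–15 are A–F):
57717 ÷ 16 = 3607 remainder 5
3607 ÷ 16 = 225 remainder 7
225 ÷ 16 = 14 remainder 1
14 ÷ 16 = 0 remainder 14 (E)
Reading remainders bottom to top: E175



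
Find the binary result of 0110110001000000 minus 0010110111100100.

Method 1 - Direct subtraction (column by column from the right: bit − bit − borrow-in; if negative, add 2 and borrow 1 from the next column):
borrow: 0111111111111000
        0110110001000000
-       0010110111100100
------------------------
        0011111001011100

Method 2 - Add two's complement:
Two's complement of 0010110111100100: invert → 1101001000011011, add 1 → 1101001000011100
  0110110001000000
+ 1101001000011100
------------------
 10011111001011100  (end carry out of the top bit = 1)
Discarding the end carry: 0011111001011100
Decimal check:
  0110110001000000 = 16384 + 8192 + 2048 + 1024 + 64 = 27712
  0010110111100100 = 8192 + 2048 + 1024 + 256 + 128 + 64 + 32 + 4 = 11748
  27712 - 11748 = 15964, and 0011111001011100 = 8192 + 4096 + 2048 + 1024 + 512 + 64 + 16 + 8 + 4 = 15964 ✓



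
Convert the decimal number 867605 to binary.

Using repeated division by 2:
867605 ÷ 2 = 433802 remainder 1
433802 ÷ 2 = 216901 remainder 0
216901 ÷ 2 = 108450 remainder 1
108450 ÷ 2 = 54225 remainder 0
54225 ÷ 2 = 27112 remainder 1
27112 ÷ 2 = 13556 remainder 0
13556 ÷ 2 = 6778 remainder 0
6778 ÷ 2 = 3389 remainder 0
3389 ÷ 2 = 1694 remainder 1
1694 ÷ 2 = 847 remainder 0
847 ÷ 2 = 423 remainder 1
423 ÷ 2 = 211 remainder 1
211 ÷ 2 = 105 remainder 1
105 ÷ 2 = 52 remainder 1
52 ÷ 2 = 26 remainder 0
26 ÷ 2 = 13 remainder 0
13 ÷ 2 = 6 remainder 1
6 ÷ 2 = 3 remainder 0
3 ÷ 2 = 1 remainder 1
1 ÷ 2 = 0 remainder 1
Reading remainders bottom to top: 11010011110100010101



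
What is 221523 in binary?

Using repeated division by 2:
221523 ÷ 2 = 110761 remainder 1
110761 ÷ 2 = 55380 remainder 1
55380 ÷ 2 = 27690 remainder 0
27690 ÷ 2 = 13845 remainder 0
13845 ÷ 2 = 6922 remainder 1
6922 ÷ 2 = 3461 remainder 0
3461 ÷ 2 = 1730 remainder 1
1730 ÷ 2 = 865 remainder 0
865 ÷ 2 = 432 remainder 1
432 ÷ 2 = 216 remainder 0
216 ÷ 2 = 108 remainder 0
108 ÷ 2 = 54 remainder 0
54 ÷ 2 = 27 remainder 0
27 ÷ 2 = 13 remainder 1
13 ÷ 2 = 6 remainder 1
6 ÷ 2 = 3 remainder 0
3 ÷ 2 = 1 remainder 1
1 ÷ 2 = 0 remainder 1
Reading remainders bottom to top: 110110000101010011



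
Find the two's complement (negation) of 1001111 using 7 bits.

Original (sign bit 1, negative): 1001111
Step 1 - Invert all bits: 0110000
Step 2 - Add 1: 0110001
Verification: 1001111 + 0110001 = 10000000; discarding the end carry (carry out of the top bit) leaves the 7-bit value 0000000, as required for x + (-x)



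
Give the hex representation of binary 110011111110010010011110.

Group into 4-bit nibbles from right:
  1100 = C
  1111 = F
  1110 = E
  0100 = 4
  1001 = 9
  1110 = E
Result: CFE49E



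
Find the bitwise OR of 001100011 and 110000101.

OR: 1 when either bit is 1
  001100011
| 110000101
-----------
  111100111
Decimal: 99 | 389 = 487



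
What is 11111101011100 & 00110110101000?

AND: 1 only when both bits are 1
  11111101011100
& 00110110101000
----------------
  00110100001000
Decimal: 16220 & 3496 = 3336



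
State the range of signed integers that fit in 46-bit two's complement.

For 46-bit two's complement:
Minimum: -2^45 = -35184372088832
Maximum: 2^45 - 1 = 35184372088831



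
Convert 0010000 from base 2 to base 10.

Sum of powers of 2 for each 1-bit:
2^4
= 16
= 16



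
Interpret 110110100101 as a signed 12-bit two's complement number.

Binary: 110110100101
Sign bit: 1 (negative)
Invert: 001001011010
Add 1:  001001011011
Magnitude: 001001011011 = 512 + 64 + 16 + 8 + 2 + 1 = 603
Value: -603



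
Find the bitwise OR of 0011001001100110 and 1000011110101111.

OR: 1 when either bit is 1
  0011001001100110
| 1000011110101111
------------------
  1011011111101111
Decimal: 12902 | 34735 = 47087



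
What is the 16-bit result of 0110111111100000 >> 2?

Original: 0110111111100000 (decimal 28640)
Shift right by 2 positions
Drop the 2 low bits; fill with zeros on the left
Result: 0001101111111000 (decimal 7160)
Equivalent: 28640 >> 2 = 28640 ÷ 2^2 = 7160



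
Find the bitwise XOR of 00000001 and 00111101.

XOR: 1 when bits differ
  00000001
^ 00111101
----------
  00111100
Decimal: 1 ^ 61 = 60



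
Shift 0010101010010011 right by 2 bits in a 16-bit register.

Original: 0010101010010011 (decimal 10899)
Shift right by 2 positions
Drop the 2 low bits; fill with zeros on the left
Result: 0000101010100100 (decimal 2724)
Equivalent: 10899 >> 2 = 10899 ÷ 2^2 = 2724



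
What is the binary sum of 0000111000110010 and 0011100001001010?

Add column by column from the right: bit + bit + carry-in; write the sum mod 2, carry 1 when the sum is 2 or 3.
carry:  0111000000000100
        0000111000110010
+       0011100001001010
------------------------
       00100011001111100
(the carry out of the leftmost column, 0, becomes the leading bit)
Decimal check:
  0000111000110010 = 2048 + 1024 + 512 + 32 + 16 + 2 = 3634
  0011100001001010 = 8192 + 4096 + 2048 + 64 + 8 + 2 = 14410
  3634 + 14410 = 18044, and 00100011001111100 = 16384 + 1024 + 512 + 64 + 32 + 16 + 8 + 4 = 18044 ✓



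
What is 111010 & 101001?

AND: 1 only when both bits are 1
  111010
& 101001
--------
  101000
Decimal: 58 & 41 = 40



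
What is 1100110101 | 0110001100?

OR: 1 when either bit is 1
  1100110101
| 0110001100
------------
  1110111101
Decimal: 821 | 396 = 957



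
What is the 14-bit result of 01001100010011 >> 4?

Original: 01001100010011 (decimal 4883)
Shift right by 4 positions
Drop the 4 low bits; fill with zeros on the left
Result: 00000100110001 (decimal 305)
Equivalent: 4883 >> 4 = 4883 ÷ 2^4 = 305



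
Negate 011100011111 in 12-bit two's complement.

Original: 011100011111
Step 1 - Invert all bits: 100011100000
Step 2 - Add 1: 100011100001
Verification: 011100011111 + 100011100001 = 1000000000000; discarding the end carry (carry out of the top bit) leaves the 12-bit value 000000000000, as required for x + (-x)



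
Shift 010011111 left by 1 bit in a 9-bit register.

Original: 010011111 (decimal 159)
Shift left by 1 position
Append 1 zero on the right
Result: 100111110 (decimal 318)
Equivalent: 159 << 1 = 159 × 2^1 = 318



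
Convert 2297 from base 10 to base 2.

Using repeated division by 2:
2297 ÷ 2 = 1148 remainder 1
1148 ÷ 2 = 574 remainder 0
574 ÷ 2 = 287 remainder 0
287 ÷ 2 = 143 remainder 1
143 ÷ 2 = 71 remainder 1
71 ÷ 2 = 35 remainder 1
35 ÷ 2 = 17 remainder 1
17 ÷ 2 = 8 remainder 1
8 ÷ 2 = 4 remainder 0
4 ÷ 2 = 2 remainder 0
2 ÷ 2 = 1 remainder 0
1 ÷ 2 = 0 remainder 1
Reading remainders bottom to top: 100011111001



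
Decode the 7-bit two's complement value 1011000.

Binary: 1011000
Sign bit: 1 (negative)
Invert: 0100111
Add 1:  0101000
Magnitude: 0101000 = 32 + 8 = 40
Value: -40



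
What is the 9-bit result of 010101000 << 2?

Original: 010101000 (decimal 168)
Shift left by 2 positions
Append 2 zeros on the right and drop the 2 high bits that overflow the 9-bit width
Result: 010100000 (decimal 160)
Equivalent: 168 << 2 = 168 × 2^2 = 672, truncated to 9 bits = 160



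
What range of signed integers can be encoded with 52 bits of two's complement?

For 52-bit two's complement:
Minimum: -2^51 = -2251799813685248
Maximum: 2^51 - 1 = 2251799813685247



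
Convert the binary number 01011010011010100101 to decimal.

Sum of powers of 2 for each 1-bit:
2^0 + 2^2 + 2^5 + 2^7 + 2^9 + 2^10 + 2^13 + 2^15 + 2^16 + 2^18
= 1 + 4 + 32 + 128 + 512 + 1024 + 8192 + 32768 + 65536 + 262144
= 370341



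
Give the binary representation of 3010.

Using repeated division by 2:
3010 ÷ 2 = 1505 remainder 0
1505 ÷ 2 = 752 remainder 1
752 ÷ 2 = 376 remainder 0
376 ÷ 2 = 188 remainder 0
188 ÷ 2 = 94 remainder 0
94 ÷ 2 = 47 remainder 0
47 ÷ 2 = 23 remainder 1
23 ÷ 2 = 11 remainder 1
11 ÷ 2 = 5 remainder 1
5 ÷ 2 = 2 remainder 1
2 ÷ 2 = 1 remainder 0
1 ÷ 2 = 0 remainder 1
Reading remainders bottom to top: 101111000010



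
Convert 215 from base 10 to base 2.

Using repeated division by 2:
215 ÷ 2 = 107 remainder 1
107 ÷ 2 = 53 remainder 1
53 ÷ 2 = 26 remainder 1
26 ÷ 2 = 13 remainder 0
13 ÷ 2 = 6 remainder 1
6 ÷ 2 = 3 remainder 0
3 ÷ 2 = 1 remainder 1
1 ÷ 2 = 0 remainder 1
Reading remainders bottom to top: 11010111



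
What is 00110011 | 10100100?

OR: 1 when either bit is 1
  00110011
| 10100100
----------
  10110111
Decimal: 51 | 164 = 183



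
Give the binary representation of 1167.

Using repeated division by 2:
1167 ÷ 2 = 583 remainder 1
583 ÷ 2 = 291 remainder 1
291 ÷ 2 = 145 remainder 1
145 ÷ 2 = 72 remainder 1
72 ÷ 2 = 36 remainder 0
36 ÷ 2 = 18 remainder 0
18 ÷ 2 = 9 remainder 0
9 ÷ 2 = 4 remainder 1
4 ÷ 2 = 2 remainder 0
2 ÷ 2 = 1 remainder 0
1 ÷ 2 = 0 remainder 1
Reading remainders bottom to top: 10010001111



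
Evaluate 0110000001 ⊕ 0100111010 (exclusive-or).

XOR: 1 when bits differ
  0110000001
^ 0100111010
------------
  0010111011
Decimal: 385 ^ 314 = 187



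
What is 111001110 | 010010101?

OR: 1 when either bit is 1
  111001110
| 010010101
-----------
  111011111
Decimal: 462 | 149 = 479



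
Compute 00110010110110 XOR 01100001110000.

XOR: 1 when bits differ
  00110010110110
^ 01100001110000
----------------
  01010011000110
Decimal: 3254 ^ 6256 = 5318



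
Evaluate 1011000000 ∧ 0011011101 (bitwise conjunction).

AND: 1 only when both bits are 1
  1011000000
& 0011011101
------------
  0011000000
Decimal: 704 & 221 = 192



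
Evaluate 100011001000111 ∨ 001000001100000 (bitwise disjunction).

OR: 1 when either bit is 1
  100011001000111
| 001000001100000
-----------------
  101011001100111
Decimal: 17991 | 4192 = 22119



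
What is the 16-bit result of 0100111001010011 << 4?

Original: 0100111001010011 (decimal 20051)
Shift left by 4 positions
Append 4 zeros on the right and drop the 4 high bits that overflow the 16-bit width
Result: 1110010100110000 (decimal 58672)
Equivalent: 20051 << 4 = 20051 × 2^4 = 320816, truncated to 16 bits = 58672



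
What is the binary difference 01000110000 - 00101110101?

Method 1 - Direct subtraction (column by column from the right: bit − bit − borrow-in; if negative, add 2 and borrow 1 from the next column):
borrow: 01111111110
        01000110000
-       00101110101
-------------------
        00010111011

Method 2 - Add two's complement:
Two's complement of 00101110101: invert → 11010001010, add 1 → 11010001011
  01000110000
+ 11010001011
-------------
 100010111011  (end carry out of the top bit = 1)
Discarding the end carry: 00010111011
Decimal check:
  01000110000 = 512 + 32 + 16 = 560
  00101110101 = 256 + 64 + 32 + 16 + 4 + 1 = 373
  560 - 373 = 187, and 00010111011 = 128 + 32 + 16 + 8 + 2 + 1 = 187 ✓



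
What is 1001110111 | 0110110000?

OR: 1 when either bit is 1
  1001110111
| 0110110000
------------
  1111110111
Decimal: 631 | 432 = 1015



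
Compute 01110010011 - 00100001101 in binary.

Method 1 - Direct subtraction (column by column from the right: bit − bit − borrow-in; if negative, add 2 and borrow 1 from the next column):
borrow: 00000011000
        01110010011
-       00100001101
-------------------
        01010000110

Method 2 - Add two's complement:
Two's complement of 00100001101: invert → 11011110010, add 1 → 11011110011
  01110010011
+ 11011110011
-------------
 101010000110  (end carry out of the top bit = 1)
Discarding the end carry: 01010000110
Decimal check:
  01110010011 = 512 + 256 + 128 + 16 + 2 + 1 = 915
  00100001101 = 256 + 8 + 4 + 1 = 269
  915 - 269 = 646, and 01010000110 = 512 + 128 + 4 + 2 = 646 ✓



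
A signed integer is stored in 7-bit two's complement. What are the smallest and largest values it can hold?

For 7-bit two's complement:
Minimum: -2^6 = -64
Maximum: 2^6 - 1 = 63



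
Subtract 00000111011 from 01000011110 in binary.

Method 1 - Direct subtraction (column by column from the right: bit − bit − borrow-in; if negative, add 2 and borrow 1 from the next column):
borrow: 01111000110
        01000011110
-       00000111011
-------------------
        00111100011

Method 2 - Add two's complement:
Two's complement of 00000111011: invert → 11111000100, add 1 → 11111000101
  01000011110
+ 11111000101
-------------
 100111100011  (end carry out of the top bit = 1)
Discarding the end carry: 00111100011
Decimal check:
  01000011110 = 512 + 16 + 8 + 4 + 2 = 542
  00000111011 = 32 + 16 + 8 + 2 + 1 = 59
  542 - 59 = 483, and 00111100011 = 256 + 128 + 64 + 32 + 2 + 1 = 483 ✓



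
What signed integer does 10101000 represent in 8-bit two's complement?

Binary: 10101000
Sign bit: 1 (negative)
Invert: 01010111
Add 1:  01011000
Magnitude: 01011000 = 64 + 16 + 8 = 88
Value: -88



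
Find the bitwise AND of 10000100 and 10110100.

AND: 1 only when both bits are 1
  10000100
& 10110100
----------
  10000100
Decimal: 132 & 180 = 132



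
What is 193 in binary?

Using repeated division by 2:
193 ÷ 2 = 96 remainder 1
96 ÷ 2 = 48 remainder 0
48 ÷ 2 = 24 remainder 0
24 ÷ 2 = 12 remainder 0
12 ÷ 2 = 6 remainder 0
6 ÷ 2 = 3 remainder 0
3 ÷ 2 = 1 remainder 1
1 ÷ 2 = 0 remainder 1
Reading remainders bottom to top: 11000001



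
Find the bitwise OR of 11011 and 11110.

OR: 1 when either bit is 1
  11011
| 11110
-------
  11111
Decimal: 27 | 30 = 31



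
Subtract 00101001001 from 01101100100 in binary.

Method 1 - Direct subtraction (column by column from the right: bit − bit − borrow-in; if negative, add 2 and borrow 1 from the next column):
borrow: 00000110110
        01101100100
-       00101001001
-------------------
        01000011011

Method 2 - Add two's complement:
Two's complement of 00101001001: invert → 11010110110, add 1 → 11010110111
  01101100100
+ 11010110111
-------------
 101000011011  (end carry out of the top bit = 1)
Discarding the end carry: 01000011011
Decimal check:
  01101100100 = 512 + 256 + 64 + 32 + 4 = 868
  00101001001 = 256 + 64 + 8 + 1 = 329
  868 - 329 = 539, and 01000011011 = 512 + 16 + 8 + 2 + 1 = 539 ✓



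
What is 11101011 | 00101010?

OR: 1 when either bit is 1
  11101011
| 00101010
----------
  11101011
Decimal: 235 | 42 = 235



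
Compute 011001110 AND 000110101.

AND: 1 only when both bits are 1
  011001110
& 000110101
-----------
  000000100
Decimal: 206 & 53 = 4



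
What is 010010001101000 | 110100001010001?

OR: 1 when either bit is 1
  010010001101000
| 110100001010001
-----------------
  110110001111001
Decimal: 9320 | 26705 = 27769



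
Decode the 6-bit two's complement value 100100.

Binary: 100100
Sign bit: 1 (negative)
Invert: 011011
Add 1:  011100
Magnitude: 011100 = 16 + 8 + 4 = 28
Value: -28



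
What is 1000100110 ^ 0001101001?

XOR: 1 when bits differ
  1000100110
^ 0001101001
------------
  1001001111
Decimal: 550 ^ 105 = 591



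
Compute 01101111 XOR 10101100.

XOR: 1 when bits differ
  01101111
^ 10101100
----------
  11000011
Decimal: 111 ^ 172 = 195



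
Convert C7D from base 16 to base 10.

Expand by place value (powers of 16):
Digit values: C = 12, D = 13
C7D = 12 × 16^2 + 7 × 16^1 + 13 × 16^0
= 12 × 256 + 7 × 16 + 13 × 1
= 3072 + 112 + 13
= 3197



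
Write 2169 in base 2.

Using repeated division by 2:
2169 ÷ 2 = 1084 remainder 1
1084 ÷ 2 = 542 remainder 0
542 ÷ 2 = 271 remainder 0
271 ÷ 2 = 135 remainder 1
135 ÷ 2 = 67 remainder 1
67 ÷ 2 = 33 remainder 1
33 ÷ 2 = 16 remainder 1
16 ÷ 2 = 8 remainder 0
8 ÷ 2 = 4 remainder 0
4 ÷ 2 = 2 remainder 0
2 ÷ 2 = 1 remainder 0
1 ÷ 2 = 0 remainder 1
Reading remainders bottom to top: 100001111001



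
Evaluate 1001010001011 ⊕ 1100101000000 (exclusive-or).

XOR: 1 when bits differ
  1001010001011
^ 1100101000000
---------------
  0101111001011
Decimal: 4747 ^ 6464 = 3019



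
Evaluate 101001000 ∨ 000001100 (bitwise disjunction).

OR: 1 when either bit is 1
  101001000
| 000001100
-----------
  101001100
Decimal: 328 | 12 = 332



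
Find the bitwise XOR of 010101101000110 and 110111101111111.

XOR: 1 when bits differ
  010101101000110
^ 110111101111111
-----------------
  100010000111001
Decimal: 11078 ^ 28543 = 17465



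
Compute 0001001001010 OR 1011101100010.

OR: 1 when either bit is 1
  0001001001010
| 1011101100010
---------------
  1011101101010
Decimal: 586 | 5986 = 5994



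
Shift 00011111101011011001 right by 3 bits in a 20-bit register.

Original: 00011111101011011001 (decimal 129753)
Shift right by 3 positions
Drop the 3 low bits; fill with zeros on the left
Result: 00000011111101011011 (decimal 16219)
Equivalent: 129753 >> 3 = 129753 ÷ 2^3 = 16219



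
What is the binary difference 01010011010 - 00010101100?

Method 1 - Direct subtraction (column by column from the right: bit − bit − borrow-in; if negative, add 2 and borrow 1 from the next column):
borrow: 01111011000
        01010011010
-       00010101100
-------------------
        00111101110

Method 2 - Add two's complement:
Two's complement of 00010101100: invert → 11101010011, add 1 → 11101010100
  01010011010
+ 11101010100
-------------
 100111101110  (end carry out of the top bit = 1)
Discarding the end carry: 00111101110
Decimal check:
  01010011010 = 512 + 128 + 16 + 8 + 2 = 666
  00010101100 = 128 + 32 + 8 + 4 = 172
  666 - 172 = 494, and 00111101110 = 256 + 128 + 64 + 32 + 8 + 4 + 2 = 494 ✓



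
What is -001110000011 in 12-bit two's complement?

Original: 001110000011
Step 1 - Invert all bits: 110001111100
Step 2 - Add 1: 110001111101
Verification: 001110000011 + 110001111101 = 1000000000000; discarding the end carry (carry out of the top bit) leaves the 12-bit value 000000000000, as required for x + (-x)



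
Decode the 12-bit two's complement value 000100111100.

Binary: 000100111100
Sign bit: 0 (non-negative)
Read directly as an unsigned value:
000100111100 = 256 + 32 + 16 + 8 + 4 = 316
Value: 316



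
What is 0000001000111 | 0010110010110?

OR: 1 when either bit is 1
  0000001000111
| 0010110010110
---------------
  0010111010111
Decimal: 71 | 1430 = 1495



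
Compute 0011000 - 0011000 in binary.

Method 1 - Direct subtraction (column by column from the right: bit − bit − borrow-in; if negative, add 2 and borrow 1 from the next column):
borrow: 0000000
        0011000
-       0011000
---------------
        0000000

Method 2 - Add two's complement:
Two's complement of 0011000: invert → 1100111, add 1 → 1101000
  0011000
+ 1101000
---------
 10000000  (end carry out of the top bit = 1)
Discarding the end carry: 0000000
Decimal check:
  0011000 = 16 + 8 = 24
  0011000 = 16 + 8 = 24
  24 - 24 = 0, and 0000000 = 0 ✓



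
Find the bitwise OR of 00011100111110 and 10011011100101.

OR: 1 when either bit is 1
  00011100111110
| 10011011100101
----------------
  10011111111111
Decimal: 1854 | 9957 = 10239



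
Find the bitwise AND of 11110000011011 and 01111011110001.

AND: 1 only when both bits are 1
  11110000011011
& 01111011110001
----------------
  01110000010001
Decimal: 15387 & 7921 = 7185



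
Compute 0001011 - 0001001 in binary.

Method 1 - Direct subtraction (column by column from the right: bit − bit − borrow-in; if negative, add 2 and borrow 1 from the next column):
borrow: 0000000
        0001011
-       0001001
---------------
        0000010

Method 2 - Add two's complement:
Two's complement of 0001001: invert → 1110110, add 1 → 1110111
  0001011
+ 1110111
---------
 10000010  (end carry out of the top bit = 1)
Discarding the end carry: 0000010
Decimal check:
  0001011 = 8 + 2 + 1 = 11
  0001001 = 8 + 1 = 9
  11 - 9 = 2, and 0000010 = 2 ✓

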